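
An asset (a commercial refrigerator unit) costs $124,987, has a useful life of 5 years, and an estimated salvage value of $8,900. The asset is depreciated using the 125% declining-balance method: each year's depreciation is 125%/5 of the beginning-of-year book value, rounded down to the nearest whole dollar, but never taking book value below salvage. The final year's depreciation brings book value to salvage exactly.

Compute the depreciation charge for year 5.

Depreciable base = $124,987 − $8,900 = $116,087.
Year 1: ⌊$124,987 × 125%/5⌋ = $31,246. Book value $93,741.
Year 2: ⌊$93,741 × 125%/5⌋ = $23,435. Book value $70,306.
Year 3: ⌊$70,306 × 125%/5⌋ = $17,576. Book value $52,730.
Year 4: ⌊$52,730 × 125%/5⌋ = $13,182. Book value $39,548.
Year 5 (final): $39,548 − $8,900 = $30,648. Book value $8,900.

$30,648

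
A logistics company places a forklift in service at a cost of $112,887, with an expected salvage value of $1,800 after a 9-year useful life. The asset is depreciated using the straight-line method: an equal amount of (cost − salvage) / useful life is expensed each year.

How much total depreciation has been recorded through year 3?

Depreciable base = $112,887 − $1,800 = $111,087.
Annual expense = $111,087 / 9 = $12,343.
End of year 1: book value $100,544.
End of year 2: book value $88,201.
End of year 3: book value $75,858.
Accumulated through year 3 = $112,887 − $75,858 = $37,029.

$37,029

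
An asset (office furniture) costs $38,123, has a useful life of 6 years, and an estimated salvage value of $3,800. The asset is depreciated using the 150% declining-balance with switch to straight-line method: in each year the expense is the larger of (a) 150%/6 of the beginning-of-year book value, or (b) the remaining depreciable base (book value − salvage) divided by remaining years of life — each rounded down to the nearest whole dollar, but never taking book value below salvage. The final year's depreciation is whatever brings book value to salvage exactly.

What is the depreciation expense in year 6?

$4,095

Depreciable base = $38,123 − $3,800 = $34,323.
Year 1: DB = ⌊$38,123 × 150%/6⌋ = $9,530; SL = ⌊$34,323/6⌋ = $5,720 → take DB $9,530. Book value $28,593.
Year 2: DB = ⌊$28,593 × 150%/6⌋ = $7,148; SL = ⌊$24,793/5⌋ = $4,958 → take DB $7,148. Book value $21,445.
Year 3: DB = ⌊$21,445 × 150%/6⌋ = $5,361; SL = ⌊$17,645/4⌋ = $4,411 → take DB $5,361. Book value $16,084.
Year 4: DB = ⌊$16,084 × 150%/6⌋ = $4,021; SL = ⌊$12,284/3⌋ = $4,094 → take SL $4,094. Book value $11,990.
Year 5: DB = ⌊$11,990 × 150%/6⌋ = $2,997; SL = ⌊$8,190/2⌋ = $4,095 → take SL $4,095. Book value $7,895.
Year 6 (final): $7,895 − $3,800 = $4,095. Book value $3,800.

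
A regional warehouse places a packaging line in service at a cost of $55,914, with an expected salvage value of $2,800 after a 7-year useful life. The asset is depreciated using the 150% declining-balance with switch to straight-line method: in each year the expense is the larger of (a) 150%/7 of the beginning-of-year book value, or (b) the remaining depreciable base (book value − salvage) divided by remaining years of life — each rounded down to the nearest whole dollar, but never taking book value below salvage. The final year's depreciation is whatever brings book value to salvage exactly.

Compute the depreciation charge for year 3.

$7,396

Depreciable base = $55,914 − $2,800 = $53,114.
Year 1: DB = ⌊$55,914 × 150%/7⌋ = $11,981; SL = ⌊$53,114/7⌋ = $7,587 → take DB $11,981. Book value $43,933.
Year 2: DB = ⌊$43,933 × 150%/7⌋ = $9,414; SL = ⌊$41,133/6⌋ = $6,855 → take DB $9,414. Book value $34,519.
Year 3: DB = ⌊$34,519 × 150%/7⌋ = $7,396; SL = ⌊$31,719/5⌋ = $6,343 → take DB $7,396. Book value $27,123.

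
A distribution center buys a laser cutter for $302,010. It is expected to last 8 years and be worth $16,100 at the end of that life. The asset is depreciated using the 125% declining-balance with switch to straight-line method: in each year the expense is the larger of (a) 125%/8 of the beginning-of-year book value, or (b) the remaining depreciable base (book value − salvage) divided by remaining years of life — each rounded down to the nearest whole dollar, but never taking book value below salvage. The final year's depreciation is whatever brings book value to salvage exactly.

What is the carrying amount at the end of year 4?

Depreciable base = $302,010 − $16,100 = $285,910.
Year 1: DB = ⌊$302,010 × 125%/8⌋ = $47,189; SL = ⌊$285,910/8⌋ = $35,738 → take DB $47,189. Book value $254,821.
Year 2: DB = ⌊$254,821 × 125%/8⌋ = $39,815; SL = ⌊$238,721/7⌋ = $34,103 → take DB $39,815. Book value $215,006.
Year 3: DB = ⌊$215,006 × 125%/8⌋ = $33,594; SL = ⌊$198,906/6⌋ = $33,151 → take DB $33,594. Book value $181,412.
Year 4: DB = ⌊$181,412 × 125%/8⌋ = $28,345; SL = ⌊$165,312/5⌋ = $33,062 → take SL $33,062. Book value $148,350.

$148,350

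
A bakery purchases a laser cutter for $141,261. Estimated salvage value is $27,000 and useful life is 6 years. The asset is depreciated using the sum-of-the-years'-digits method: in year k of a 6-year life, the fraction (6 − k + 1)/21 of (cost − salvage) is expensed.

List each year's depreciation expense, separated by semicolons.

Depreciable base = $141,261 − $27,000 = $114,261.
Sum of the years' digits = 6+5+4+3+2+1 = 21.
Year 1: $114,261 × 6/21 = $32,646. Book value $108,615.
Year 2: $114,261 × 5/21 = $27,205. Book value $81,410.
Year 3: $114,261 × 4/21 = $21,764. Book value $59,646.
Year 4: $114,261 × 3/21 = $16,323. Book value $43,323.
Year 5: $114,261 × 2/21 = $10,882. Book value $32,441.
Year 6: $114,261 × 1/21 = $5,441. Book value $27,000.

$32,646; $27,205; $21,764; $16,323; $10,882; $5,441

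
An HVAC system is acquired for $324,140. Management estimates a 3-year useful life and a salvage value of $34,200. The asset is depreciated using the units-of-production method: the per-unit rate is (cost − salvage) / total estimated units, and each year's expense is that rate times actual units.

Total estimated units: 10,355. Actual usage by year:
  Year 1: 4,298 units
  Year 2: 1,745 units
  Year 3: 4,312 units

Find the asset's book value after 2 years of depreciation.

Depreciable base = $324,140 − $34,200 = $289,940.
Rate = $289,940 / 10,355 units = $28 per unit.
Year 1: 4,298 × $28 = $120,344. Book value $203,796.
Year 2: 1,745 × $28 = $48,860. Book value $154,936.

$154,936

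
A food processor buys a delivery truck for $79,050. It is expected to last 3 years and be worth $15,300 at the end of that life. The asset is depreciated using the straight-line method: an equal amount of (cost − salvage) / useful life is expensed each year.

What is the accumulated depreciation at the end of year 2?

Depreciable base = $79,050 − $15,300 = $63,750.
Annual expense = $63,750 / 3 = $21,250.
End of year 1: book value $57,800.
End of year 2: book value $36,550.
Accumulated through year 2 = $79,050 − $36,550 = $42,500.

$42,500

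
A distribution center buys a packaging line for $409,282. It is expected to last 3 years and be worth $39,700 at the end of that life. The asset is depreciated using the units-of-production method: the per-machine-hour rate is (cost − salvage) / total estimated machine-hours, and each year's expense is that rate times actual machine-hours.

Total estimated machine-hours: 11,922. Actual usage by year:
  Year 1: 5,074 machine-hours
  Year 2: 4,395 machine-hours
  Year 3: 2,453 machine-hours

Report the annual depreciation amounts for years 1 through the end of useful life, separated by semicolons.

$157,294; $136,245; $76,043

Depreciable base = $409,282 − $39,700 = $369,582.
Rate = $369,582 / 11,922 machine-hours = $31 per machine-hour.
Year 1: 5,074 × $31 = $157,294. Book value $251,988.
Year 2: 4,395 × $31 = $136,245. Book value $115,743.
Year 3: 2,453 × $31 = $76,043. Book value $39,700.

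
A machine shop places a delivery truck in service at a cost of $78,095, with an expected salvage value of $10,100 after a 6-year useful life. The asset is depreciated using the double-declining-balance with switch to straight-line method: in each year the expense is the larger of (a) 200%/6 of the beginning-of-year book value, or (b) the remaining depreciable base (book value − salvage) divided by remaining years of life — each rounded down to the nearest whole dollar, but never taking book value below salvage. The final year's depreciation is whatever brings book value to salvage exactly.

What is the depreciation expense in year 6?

$185

Depreciable base = $78,095 − $10,100 = $67,995.
Year 1: DB = ⌊$78,095 × 200%/6⌋ = $26,031; SL = ⌊$67,995/6⌋ = $11,332 → take DB $26,031. Book value $52,064.
Year 2: DB = ⌊$52,064 × 200%/6⌋ = $17,354; SL = ⌊$41,964/5⌋ = $8,392 → take DB $17,354. Book value $34,710.
Year 3: DB = ⌊$34,710 × 200%/6⌋ = $11,570; SL = ⌊$24,610/4⌋ = $6,152 → take DB $11,570. Book value $23,140.
Year 4: DB = ⌊$23,140 × 200%/6⌋ = $7,713; SL = ⌊$13,040/3⌋ = $4,346 → take DB $7,713. Book value $15,427.
Year 5: DB = ⌊$15,427 × 200%/6⌋ = $5,142; SL = ⌊$5,327/2⌋ = $2,663 → take DB $5,142. Book value $10,285.
Year 6 (final): $10,285 − $10,100 = $185. Book value $10,100.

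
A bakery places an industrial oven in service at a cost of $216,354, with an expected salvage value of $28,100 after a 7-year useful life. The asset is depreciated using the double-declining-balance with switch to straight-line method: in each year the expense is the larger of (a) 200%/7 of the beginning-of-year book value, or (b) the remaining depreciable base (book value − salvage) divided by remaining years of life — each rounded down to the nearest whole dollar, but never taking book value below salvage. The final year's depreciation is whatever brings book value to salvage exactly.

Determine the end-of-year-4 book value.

Depreciable base = $216,354 − $28,100 = $188,254.
Year 1: DB = ⌊$216,354 × 200%/7⌋ = $61,815; SL = ⌊$188,254/7⌋ = $26,893 → take DB $61,815. Book value $154,539.
Year 2: DB = ⌊$154,539 × 200%/7⌋ = $44,154; SL = ⌊$126,439/6⌋ = $21,073 → take DB $44,154. Book value $110,385.
Year 3: DB = ⌊$110,385 × 200%/7⌋ = $31,538; SL = ⌊$82,285/5⌋ = $16,457 → take DB $31,538. Book value $78,847.
Year 4: DB = ⌊$78,847 × 200%/7⌋ = $22,527; SL = ⌊$50,747/4⌋ = $12,686 → take DB $22,527. Book value $56,320.

$56,320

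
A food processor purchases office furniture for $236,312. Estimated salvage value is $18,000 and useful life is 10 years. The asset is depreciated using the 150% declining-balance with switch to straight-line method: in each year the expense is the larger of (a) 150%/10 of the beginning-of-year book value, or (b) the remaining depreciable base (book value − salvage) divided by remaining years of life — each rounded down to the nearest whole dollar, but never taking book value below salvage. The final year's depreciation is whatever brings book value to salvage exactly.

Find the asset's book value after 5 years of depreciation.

Depreciable base = $236,312 − $18,000 = $218,312.
Year 1: DB = ⌊$236,312 × 150%/10⌋ = $35,446; SL = ⌊$218,312/10⌋ = $21,831 → take DB $35,446. Book value $200,866.
Year 2: DB = ⌊$200,866 × 150%/10⌋ = $30,129; SL = ⌊$182,866/9⌋ = $20,318 → take DB $30,129. Book value $170,737.
Year 3: DB = ⌊$170,737 × 150%/10⌋ = $25,610; SL = ⌊$152,737/8⌋ = $19,092 → take DB $25,610. Book value $145,127.
Year 4: DB = ⌊$145,127 × 150%/10⌋ = $21,769; SL = ⌊$127,127/7⌋ = $18,161 → take DB $21,769. Book value $123,358.
Year 5: DB = ⌊$123,358 × 150%/10⌋ = $18,503; SL = ⌊$105,358/6⌋ = $17,559 → take DB $18,503. Book value $104,855.

$104,855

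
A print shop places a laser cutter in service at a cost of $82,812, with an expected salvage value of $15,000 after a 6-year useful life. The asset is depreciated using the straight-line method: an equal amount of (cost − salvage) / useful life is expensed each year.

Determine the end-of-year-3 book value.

$48,906

Depreciable base = $82,812 − $15,000 = $67,812.
Annual expense = $67,812 / 6 = $11,302.
End of year 1: book value $71,510.
End of year 2: book value $60,208.
End of year 3: book value $48,906.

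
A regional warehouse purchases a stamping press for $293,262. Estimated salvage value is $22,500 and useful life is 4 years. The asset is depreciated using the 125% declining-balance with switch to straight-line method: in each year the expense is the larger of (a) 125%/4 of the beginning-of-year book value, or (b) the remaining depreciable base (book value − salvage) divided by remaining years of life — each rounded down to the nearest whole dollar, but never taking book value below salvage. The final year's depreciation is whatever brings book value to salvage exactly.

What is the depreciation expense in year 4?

Depreciable base = $293,262 − $22,500 = $270,762.
Year 1: DB = ⌊$293,262 × 125%/4⌋ = $91,644; SL = ⌊$270,762/4⌋ = $67,690 → take DB $91,644. Book value $201,618.
Year 2: DB = ⌊$201,618 × 125%/4⌋ = $63,005; SL = ⌊$179,118/3⌋ = $59,706 → take DB $63,005. Book value $138,613.
Year 3: DB = ⌊$138,613 × 125%/4⌋ = $43,316; SL = ⌊$116,113/2⌋ = $58,056 → take SL $58,056. Book value $80,557.
Year 4 (final): $80,557 − $22,500 = $58,057. Book value $22,500.

$58,057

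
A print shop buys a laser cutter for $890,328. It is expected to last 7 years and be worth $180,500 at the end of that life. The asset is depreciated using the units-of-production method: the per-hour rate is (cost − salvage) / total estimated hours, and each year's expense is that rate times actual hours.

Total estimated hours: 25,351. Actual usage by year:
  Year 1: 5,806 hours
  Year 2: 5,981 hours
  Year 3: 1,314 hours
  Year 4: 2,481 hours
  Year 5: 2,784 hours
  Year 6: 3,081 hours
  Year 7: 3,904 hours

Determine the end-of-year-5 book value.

Depreciable base = $890,328 − $180,500 = $709,828.
Rate = $709,828 / 25,351 hours = $28 per hour.
Year 1: 5,806 × $28 = $162,568. Book value $727,760.
Year 2: 5,981 × $28 = $167,468. Book value $560,292.
Year 3: 1,314 × $28 = $36,792. Book value $523,500.
Year 4: 2,481 × $28 = $69,468. Book value $454,032.
Year 5: 2,784 × $28 = $77,952. Book value $376,080.

$376,080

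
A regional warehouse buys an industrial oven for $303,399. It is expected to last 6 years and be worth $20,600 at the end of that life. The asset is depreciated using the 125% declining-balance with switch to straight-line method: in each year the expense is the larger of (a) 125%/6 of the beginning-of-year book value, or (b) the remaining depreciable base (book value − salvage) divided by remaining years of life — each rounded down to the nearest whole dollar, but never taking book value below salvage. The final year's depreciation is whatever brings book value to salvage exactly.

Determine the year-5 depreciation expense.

$42,388

Depreciable base = $303,399 − $20,600 = $282,799.
Year 1: DB = ⌊$303,399 × 125%/6⌋ = $63,208; SL = ⌊$282,799/6⌋ = $47,133 → take DB $63,208. Book value $240,191.
Year 2: DB = ⌊$240,191 × 125%/6⌋ = $50,039; SL = ⌊$219,591/5⌋ = $43,918 → take DB $50,039. Book value $190,152.
Year 3: DB = ⌊$190,152 × 125%/6⌋ = $39,615; SL = ⌊$169,552/4⌋ = $42,388 → take SL $42,388. Book value $147,764.
Year 4: DB = ⌊$147,764 × 125%/6⌋ = $30,784; SL = ⌊$127,164/3⌋ = $42,388 → take SL $42,388. Book value $105,376.
Year 5: DB = ⌊$105,376 × 125%/6⌋ = $21,953; SL = ⌊$84,776/2⌋ = $42,388 → take SL $42,388. Book value $62,988.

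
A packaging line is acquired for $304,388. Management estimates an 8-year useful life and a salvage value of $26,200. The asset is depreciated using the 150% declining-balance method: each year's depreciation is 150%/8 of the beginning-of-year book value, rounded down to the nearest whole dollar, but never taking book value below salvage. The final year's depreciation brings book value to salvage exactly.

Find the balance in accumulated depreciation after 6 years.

Depreciable base = $304,388 − $26,200 = $278,188.
Year 1: ⌊$304,388 × 150%/8⌋ = $57,072. Book value $247,316.
Year 2: ⌊$247,316 × 150%/8⌋ = $46,371. Book value $200,945.
Year 3: ⌊$200,945 × 150%/8⌋ = $37,677. Book value $163,268.
Year 4: ⌊$163,268 × 150%/8⌋ = $30,612. Book value $132,656.
Year 5: ⌊$132,656 × 150%/8⌋ = $24,873. Book value $107,783.
Year 6: ⌊$107,783 × 150%/8⌋ = $20,209. Book value $87,574.
Accumulated through year 6 = $304,388 − $87,574 = $216,814.

$216,814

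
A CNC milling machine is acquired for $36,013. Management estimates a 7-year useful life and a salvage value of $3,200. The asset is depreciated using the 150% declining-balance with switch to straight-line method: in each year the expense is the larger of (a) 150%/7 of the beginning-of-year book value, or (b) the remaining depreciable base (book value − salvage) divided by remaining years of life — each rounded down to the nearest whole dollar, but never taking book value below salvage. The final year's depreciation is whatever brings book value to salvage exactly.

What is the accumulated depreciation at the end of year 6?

$29,304

Depreciable base = $36,013 − $3,200 = $32,813.
Year 1: DB = ⌊$36,013 × 150%/7⌋ = $7,717; SL = ⌊$32,813/7⌋ = $4,687 → take DB $7,717. Book value $28,296.
Year 2: DB = ⌊$28,296 × 150%/7⌋ = $6,063; SL = ⌊$25,096/6⌋ = $4,182 → take DB $6,063. Book value $22,233.
Year 3: DB = ⌊$22,233 × 150%/7⌋ = $4,764; SL = ⌊$19,033/5⌋ = $3,806 → take DB $4,764. Book value $17,469.
Year 4: DB = ⌊$17,469 × 150%/7⌋ = $3,743; SL = ⌊$14,269/4⌋ = $3,567 → take DB $3,743. Book value $13,726.
Year 5: DB = ⌊$13,726 × 150%/7⌋ = $2,941; SL = ⌊$10,526/3⌋ = $3,508 → take SL $3,508. Book value $10,218.
Year 6: DB = ⌊$10,218 × 150%/7⌋ = $2,189; SL = ⌊$7,018/2⌋ = $3,509 → take SL $3,509. Book value $6,709.
Accumulated through year 6 = $36,013 − $6,709 = $29,304.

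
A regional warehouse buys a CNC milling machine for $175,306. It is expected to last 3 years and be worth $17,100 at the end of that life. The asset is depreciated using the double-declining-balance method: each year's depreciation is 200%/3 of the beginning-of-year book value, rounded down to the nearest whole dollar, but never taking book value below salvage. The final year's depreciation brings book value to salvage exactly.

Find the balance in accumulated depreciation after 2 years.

$155,827

Depreciable base = $175,306 − $17,100 = $158,206.
Year 1: ⌊$175,306 × 200%/3⌋ = $116,870. Book value $58,436.
Year 2: ⌊$58,436 × 200%/3⌋ = $38,957. Book value $19,479.
Accumulated through year 2 = $175,306 − $19,479 = $155,827.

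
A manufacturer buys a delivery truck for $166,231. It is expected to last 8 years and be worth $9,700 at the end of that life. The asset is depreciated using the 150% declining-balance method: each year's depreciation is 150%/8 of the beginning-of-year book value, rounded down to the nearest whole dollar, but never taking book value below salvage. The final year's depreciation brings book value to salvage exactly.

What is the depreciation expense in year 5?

Depreciable base = $166,231 − $9,700 = $156,531.
Year 1: ⌊$166,231 × 150%/8⌋ = $31,168. Book value $135,063.
Year 2: ⌊$135,063 × 150%/8⌋ = $25,324. Book value $109,739.
Year 3: ⌊$109,739 × 150%/8⌋ = $20,576. Book value $89,163.
Year 4: ⌊$89,163 × 150%/8⌋ = $16,718. Book value $72,445.
Year 5: ⌊$72,445 × 150%/8⌋ = $13,583. Book value $58,862.

$13,583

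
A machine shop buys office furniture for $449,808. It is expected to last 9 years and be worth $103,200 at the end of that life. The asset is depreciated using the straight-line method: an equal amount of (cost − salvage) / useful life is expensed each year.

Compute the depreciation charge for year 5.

Depreciable base = $449,808 − $103,200 = $346,608.
Annual expense = $346,608 / 9 = $38,512.

$38,512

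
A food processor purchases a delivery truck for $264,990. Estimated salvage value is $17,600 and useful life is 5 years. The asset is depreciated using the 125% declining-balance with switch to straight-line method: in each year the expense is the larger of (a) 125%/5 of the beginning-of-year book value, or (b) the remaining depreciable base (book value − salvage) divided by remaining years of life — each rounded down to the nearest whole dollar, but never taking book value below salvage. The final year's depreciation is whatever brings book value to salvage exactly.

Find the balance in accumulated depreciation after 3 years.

$159,751

Depreciable base = $264,990 − $17,600 = $247,390.
Year 1: DB = ⌊$264,990 × 125%/5⌋ = $66,247; SL = ⌊$247,390/5⌋ = $49,478 → take DB $66,247. Book value $198,743.
Year 2: DB = ⌊$198,743 × 125%/5⌋ = $49,685; SL = ⌊$181,143/4⌋ = $45,285 → take DB $49,685. Book value $149,058.
Year 3: DB = ⌊$149,058 × 125%/5⌋ = $37,264; SL = ⌊$131,458/3⌋ = $43,819 → take SL $43,819. Book value $105,239.
Accumulated through year 3 = $264,990 − $105,239 = $159,751.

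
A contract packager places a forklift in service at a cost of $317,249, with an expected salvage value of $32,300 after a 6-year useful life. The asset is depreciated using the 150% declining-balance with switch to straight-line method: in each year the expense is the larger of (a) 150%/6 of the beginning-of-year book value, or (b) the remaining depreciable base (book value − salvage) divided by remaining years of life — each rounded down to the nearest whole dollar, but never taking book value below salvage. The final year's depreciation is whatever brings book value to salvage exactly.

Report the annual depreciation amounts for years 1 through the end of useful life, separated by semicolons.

$79,312; $59,484; $44,613; $33,846; $33,847; $33,847

Depreciable base = $317,249 − $32,300 = $284,949.
Year 1: DB = ⌊$317,249 × 150%/6⌋ = $79,312; SL = ⌊$284,949/6⌋ = $47,491 → take DB $79,312. Book value $237,937.
Year 2: DB = ⌊$237,937 × 150%/6⌋ = $59,484; SL = ⌊$205,637/5⌋ = $41,127 → take DB $59,484. Book value $178,453.
Year 3: DB = ⌊$178,453 × 150%/6⌋ = $44,613; SL = ⌊$146,153/4⌋ = $36,538 → take DB $44,613. Book value $133,840.
Year 4: DB = ⌊$133,840 × 150%/6⌋ = $33,460; SL = ⌊$101,540/3⌋ = $33,846 → take SL $33,846. Book value $99,994.
Year 5: DB = ⌊$99,994 × 150%/6⌋ = $24,998; SL = ⌊$67,694/2⌋ = $33,847 → take SL $33,847. Book value $66,147.
Year 6 (final): $66,147 − $32,300 = $33,847. Book value $32,300.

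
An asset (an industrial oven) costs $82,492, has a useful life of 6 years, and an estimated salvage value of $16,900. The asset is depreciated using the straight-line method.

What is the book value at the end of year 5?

Depreciable base = $82,492 − $16,900 = $65,592.
Annual expense = $65,592 / 6 = $10,932.
End of year 1: book value $71,560.
End of year 2: book value $60,628.
End of year 3: book value $49,696.
End of year 4: book value $38,764.
End of year 5: book value $27,832.

$27,832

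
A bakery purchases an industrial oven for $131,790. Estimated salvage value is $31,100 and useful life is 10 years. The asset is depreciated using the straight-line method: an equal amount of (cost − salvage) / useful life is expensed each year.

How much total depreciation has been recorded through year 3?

Depreciable base = $131,790 − $31,100 = $100,690.
Annual expense = $100,690 / 10 = $10,069.
End of year 1: book value $121,721.
End of year 2: book value $111,652.
End of year 3: book value $101,583.
Accumulated through year 3 = $131,790 − $101,583 = $30,207.

$30,207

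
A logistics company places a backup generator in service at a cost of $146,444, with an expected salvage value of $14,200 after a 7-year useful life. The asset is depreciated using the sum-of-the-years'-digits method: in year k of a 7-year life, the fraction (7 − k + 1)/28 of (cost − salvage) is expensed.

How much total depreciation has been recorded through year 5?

$118,075

Depreciable base = $146,444 − $14,200 = $132,244.
Sum of the years' digits = 7+6+5+4+3+2+1 = 28.
Year 1: $132,244 × 7/28 = $33,061. Book value $113,383.
Year 2: $132,244 × 6/28 = $28,338. Book value $85,045.
Year 3: $132,244 × 5/28 = $23,615. Book value $61,430.
Year 4: $132,244 × 4/28 = $18,892. Book value $42,538.
Year 5: $132,244 × 3/28 = $14,169. Book value $28,369.
Accumulated through year 5 = $146,444 − $28,369 = $118,075.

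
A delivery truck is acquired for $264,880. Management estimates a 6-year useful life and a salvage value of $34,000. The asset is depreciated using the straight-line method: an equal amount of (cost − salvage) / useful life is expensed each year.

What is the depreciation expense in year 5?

$38,480

Depreciable base = $264,880 − $34,000 = $230,880.
Annual expense = $230,880 / 6 = $38,480.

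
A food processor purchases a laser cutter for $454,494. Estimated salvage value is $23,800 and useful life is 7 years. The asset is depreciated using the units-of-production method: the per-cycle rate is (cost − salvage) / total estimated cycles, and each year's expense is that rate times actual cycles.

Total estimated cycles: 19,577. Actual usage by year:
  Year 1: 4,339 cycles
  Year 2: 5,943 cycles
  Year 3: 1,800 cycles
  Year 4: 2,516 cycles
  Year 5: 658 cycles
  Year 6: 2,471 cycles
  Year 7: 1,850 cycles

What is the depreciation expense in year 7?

Depreciable base = $454,494 − $23,800 = $430,694.
Rate = $430,694 / 19,577 cycles = $22 per cycle.
Year 1: 4,339 × $22 = $95,458. Book value $359,036.
Year 2: 5,943 × $22 = $130,746. Book value $228,290.
Year 3: 1,800 × $22 = $39,600. Book value $188,690.
Year 4: 2,516 × $22 = $55,352. Book value $133,338.
Year 5: 658 × $22 = $14,476. Book value $118,862.
Year 6: 2,471 × $22 = $54,362. Book value $64,500.
Year 7: 1,850 × $22 = $40,700. Book value $23,800.

$40,700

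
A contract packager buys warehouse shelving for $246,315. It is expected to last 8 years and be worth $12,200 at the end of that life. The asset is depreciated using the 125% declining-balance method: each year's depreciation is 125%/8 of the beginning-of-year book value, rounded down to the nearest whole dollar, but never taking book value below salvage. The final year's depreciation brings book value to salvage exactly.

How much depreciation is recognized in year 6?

Depreciable base = $246,315 − $12,200 = $234,115.
Year 1: ⌊$246,315 × 125%/8⌋ = $38,486. Book value $207,829.
Year 2: ⌊$207,829 × 125%/8⌋ = $32,473. Book value $175,356.
Year 3: ⌊$175,356 × 125%/8⌋ = $27,399. Book value $147,957.
Year 4: ⌊$147,957 × 125%/8⌋ = $23,118. Book value $124,839.
Year 5: ⌊$124,839 × 125%/8⌋ = $19,506. Book value $105,333.
Year 6: ⌊$105,333 × 125%/8⌋ = $16,458. Book value $88,875.

$16,458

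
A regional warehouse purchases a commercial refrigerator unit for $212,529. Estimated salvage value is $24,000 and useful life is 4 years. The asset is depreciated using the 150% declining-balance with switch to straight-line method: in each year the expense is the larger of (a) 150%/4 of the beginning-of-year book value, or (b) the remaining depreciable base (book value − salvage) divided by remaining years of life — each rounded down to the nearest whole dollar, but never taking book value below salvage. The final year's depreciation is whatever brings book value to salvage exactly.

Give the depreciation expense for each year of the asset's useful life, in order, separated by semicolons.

$79,698; $49,811; $31,132; $27,888

Depreciable base = $212,529 − $24,000 = $188,529.
Year 1: DB = ⌊$212,529 × 150%/4⌋ = $79,698; SL = ⌊$188,529/4⌋ = $47,132 → take DB $79,698. Book value $132,831.
Year 2: DB = ⌊$132,831 × 150%/4⌋ = $49,811; SL = ⌊$108,831/3⌋ = $36,277 → take DB $49,811. Book value $83,020.
Year 3: DB = ⌊$83,020 × 150%/4⌋ = $31,132; SL = ⌊$59,020/2⌋ = $29,510 → take DB $31,132. Book value $51,888.
Year 4 (final): $51,888 − $24,000 = $27,888. Book value $24,000.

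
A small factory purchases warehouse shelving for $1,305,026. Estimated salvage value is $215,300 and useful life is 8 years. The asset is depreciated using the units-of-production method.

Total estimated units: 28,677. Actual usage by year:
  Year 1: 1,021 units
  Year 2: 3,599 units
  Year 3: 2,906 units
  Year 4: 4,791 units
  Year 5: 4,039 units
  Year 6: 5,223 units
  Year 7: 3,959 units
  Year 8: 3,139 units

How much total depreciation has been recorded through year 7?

$970,444

Depreciable base = $1,305,026 − $215,300 = $1,089,726.
Rate = $1,089,726 / 28,677 units = $38 per unit.
Year 1: 1,021 × $38 = $38,798. Book value $1,266,228.
Year 2: 3,599 × $38 = $136,762. Book value $1,129,466.
Year 3: 2,906 × $38 = $110,428. Book value $1,019,038.
Year 4: 4,791 × $38 = $182,058. Book value $836,980.
Year 5: 4,039 × $38 = $153,482. Book value $683,498.
Year 6: 5,223 × $38 = $198,474. Book value $485,024.
Year 7: 3,959 × $38 = $150,442. Book value $334,582.
Accumulated through year 7 = $1,305,026 − $334,582 = $970,444.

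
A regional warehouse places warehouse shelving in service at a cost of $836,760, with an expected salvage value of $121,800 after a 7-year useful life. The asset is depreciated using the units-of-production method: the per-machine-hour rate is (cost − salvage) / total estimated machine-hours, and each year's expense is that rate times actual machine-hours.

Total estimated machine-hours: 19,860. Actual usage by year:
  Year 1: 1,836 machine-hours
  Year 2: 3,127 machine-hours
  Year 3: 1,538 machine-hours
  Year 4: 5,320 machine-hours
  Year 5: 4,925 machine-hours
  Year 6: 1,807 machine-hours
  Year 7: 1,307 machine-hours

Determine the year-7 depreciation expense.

$47,052

Depreciable base = $836,760 − $121,800 = $714,960.
Rate = $714,960 / 19,860 machine-hours = $36 per machine-hour.
Year 1: 1,836 × $36 = $66,096. Book value $770,664.
Year 2: 3,127 × $36 = $112,572. Book value $658,092.
Year 3: 1,538 × $36 = $55,368. Book value $602,724.
Year 4: 5,320 × $36 = $191,520. Book value $411,204.
Year 5: 4,925 × $36 = $177,300. Book value $233,904.
Year 6: 1,807 × $36 = $65,052. Book value $168,852.
Year 7: 1,307 × $36 = $47,052. Book value $121,800.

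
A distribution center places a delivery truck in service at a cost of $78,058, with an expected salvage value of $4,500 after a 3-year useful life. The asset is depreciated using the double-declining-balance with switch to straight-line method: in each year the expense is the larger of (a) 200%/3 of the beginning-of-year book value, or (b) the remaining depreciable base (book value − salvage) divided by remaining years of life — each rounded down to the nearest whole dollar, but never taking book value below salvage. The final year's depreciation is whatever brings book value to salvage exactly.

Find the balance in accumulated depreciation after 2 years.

$69,384

Depreciable base = $78,058 − $4,500 = $73,558.
Year 1: DB = ⌊$78,058 × 200%/3⌋ = $52,038; SL = ⌊$73,558/3⌋ = $24,519 → take DB $52,038. Book value $26,020.
Year 2: DB = ⌊$26,020 × 200%/3⌋ = $17,346; SL = ⌊$21,520/2⌋ = $10,760 → take DB $17,346. Book value $8,674.
Accumulated through year 2 = $78,058 − $8,674 = $69,384.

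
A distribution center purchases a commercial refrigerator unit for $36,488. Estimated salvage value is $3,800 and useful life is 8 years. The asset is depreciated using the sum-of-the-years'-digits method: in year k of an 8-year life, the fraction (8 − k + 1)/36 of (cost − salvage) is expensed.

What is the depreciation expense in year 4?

Depreciable base = $36,488 − $3,800 = $32,688.
Sum of the years' digits = 8+7+6+5+4+3+2+1 = 36.
Year 1: $32,688 × 8/36 = $7,264. Book value $29,224.
Year 2: $32,688 × 7/36 = $6,356. Book value $22,868.
Year 3: $32,688 × 6/36 = $5,448. Book value $17,420.
Year 4: $32,688 × 5/36 = $4,540. Book value $12,880.

$4,540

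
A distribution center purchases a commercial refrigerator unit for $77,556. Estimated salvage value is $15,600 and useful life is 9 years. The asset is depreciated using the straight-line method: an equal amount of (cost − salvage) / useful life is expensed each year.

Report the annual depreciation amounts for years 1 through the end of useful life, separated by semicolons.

Depreciable base = $77,556 − $15,600 = $61,956.
Annual expense = $61,956 / 9 = $6,884.
End of year 1: book value $70,672.
End of year 2: book value $63,788.
End of year 3: book value $56,904.
End of year 4: book value $50,020.
End of year 5: book value $43,136.
End of year 6: book value $36,252.
End of year 7: book value $29,368.
End of year 8: book value $22,484.
End of year 9: book value $15,600.

$6,884; $6,884; $6,884; $6,884; $6,884; $6,884; $6,884; $6,884; $6,884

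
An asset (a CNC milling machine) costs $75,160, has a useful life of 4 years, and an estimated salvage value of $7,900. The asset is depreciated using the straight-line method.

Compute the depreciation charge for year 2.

$16,815

Depreciable base = $75,160 − $7,900 = $67,260.
Annual expense = $67,260 / 4 = $16,815.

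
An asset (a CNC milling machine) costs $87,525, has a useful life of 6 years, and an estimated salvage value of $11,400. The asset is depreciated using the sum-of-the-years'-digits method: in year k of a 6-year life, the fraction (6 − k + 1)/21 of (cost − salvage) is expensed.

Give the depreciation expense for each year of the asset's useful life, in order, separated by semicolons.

$21,750; $18,125; $14,500; $10,875; $7,250; $3,625

Depreciable base = $87,525 − $11,400 = $76,125.
Sum of the years' digits = 6+5+4+3+2+1 = 21.
Year 1: $76,125 × 6/21 = $21,750. Book value $65,775.
Year 2: $76,125 × 5/21 = $18,125. Book value $47,650.
Year 3: $76,125 × 4/21 = $14,500. Book value $33,150.
Year 4: $76,125 × 3/21 = $10,875. Book value $22,275.
Year 5: $76,125 × 2/21 = $7,250. Book value $15,025.
Year 6: $76,125 × 1/21 = $3,625. Book value $11,400.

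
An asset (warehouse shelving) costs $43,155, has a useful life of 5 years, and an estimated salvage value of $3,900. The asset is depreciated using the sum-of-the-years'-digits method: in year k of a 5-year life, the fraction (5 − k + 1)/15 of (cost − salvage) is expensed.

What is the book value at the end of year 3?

$11,751

Depreciable base = $43,155 − $3,900 = $39,255.
Sum of the years' digits = 5+4+3+2+1 = 15.
Year 1: $39,255 × 5/15 = $13,085. Book value $30,070.
Year 2: $39,255 × 4/15 = $10,468. Book value $19,602.
Year 3: $39,255 × 3/15 = $7,851. Book value $11,751.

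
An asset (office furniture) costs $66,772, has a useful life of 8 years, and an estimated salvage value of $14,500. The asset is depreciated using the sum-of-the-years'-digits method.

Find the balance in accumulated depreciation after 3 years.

$30,492

Depreciable base = $66,772 − $14,500 = $52,272.
Sum of the years' digits = 8+7+6+5+4+3+2+1 = 36.
Year 1: $52,272 × 8/36 = $11,616. Book value $55,156.
Year 2: $52,272 × 7/36 = $10,164. Book value $44,992.
Year 3: $52,272 × 6/36 = $8,712. Book value $36,280.
Accumulated through year 3 = $66,772 − $36,280 = $30,492.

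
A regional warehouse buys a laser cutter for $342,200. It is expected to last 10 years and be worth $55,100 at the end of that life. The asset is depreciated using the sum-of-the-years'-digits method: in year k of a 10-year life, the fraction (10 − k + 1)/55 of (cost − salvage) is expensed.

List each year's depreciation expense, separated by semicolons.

$52,200; $46,980; $41,760; $36,540; $31,320; $26,100; $20,880; $15,660; $10,440; $5,220

Depreciable base = $342,200 − $55,100 = $287,100.
Sum of the years' digits = 10+9+8+7+6+5+4+3+2+1 = 55.
Year 1: $287,100 × 10/55 = $52,200. Book value $290,000.
Year 2: $287,100 × 9/55 = $46,980. Book value $243,020.
Year 3: $287,100 × 8/55 = $41,760. Book value $201,260.
Year 4: $287,100 × 7/55 = $36,540. Book value $164,720.
Year 5: $287,100 × 6/55 = $31,320. Book value $133,400.
Year 6: $287,100 × 5/55 = $26,100. Book value $107,300.
Year 7: $287,100 × 4/55 = $20,880. Book value $86,420.
Year 8: $287,100 × 3/55 = $15,660. Book value $70,760.
Year 9: $287,100 × 2/55 = $10,440. Book value $60,320.
Year 10: $287,100 × 1/55 = $5,220. Book value $55,100.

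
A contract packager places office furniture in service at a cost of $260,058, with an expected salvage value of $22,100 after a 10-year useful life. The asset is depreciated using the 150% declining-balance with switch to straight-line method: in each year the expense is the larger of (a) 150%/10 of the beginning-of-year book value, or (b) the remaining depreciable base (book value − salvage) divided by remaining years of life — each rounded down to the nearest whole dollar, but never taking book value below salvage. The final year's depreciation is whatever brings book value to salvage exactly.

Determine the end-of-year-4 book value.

$135,754

Depreciable base = $260,058 − $22,100 = $237,958.
Year 1: DB = ⌊$260,058 × 150%/10⌋ = $39,008; SL = ⌊$237,958/10⌋ = $23,795 → take DB $39,008. Book value $221,050.
Year 2: DB = ⌊$221,050 × 150%/10⌋ = $33,157; SL = ⌊$198,950/9⌋ = $22,105 → take DB $33,157. Book value $187,893.
Year 3: DB = ⌊$187,893 × 150%/10⌋ = $28,183; SL = ⌊$165,793/8⌋ = $20,724 → take DB $28,183. Book value $159,710.
Year 4: DB = ⌊$159,710 × 150%/10⌋ = $23,956; SL = ⌊$137,610/7⌋ = $19,658 → take DB $23,956. Book value $135,754.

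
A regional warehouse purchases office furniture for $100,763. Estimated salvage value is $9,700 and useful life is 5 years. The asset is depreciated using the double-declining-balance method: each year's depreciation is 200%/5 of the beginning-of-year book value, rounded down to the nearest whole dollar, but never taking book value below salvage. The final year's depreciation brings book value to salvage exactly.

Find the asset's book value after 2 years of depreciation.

$36,275

Depreciable base = $100,763 − $9,700 = $91,063.
Year 1: ⌊$100,763 × 200%/5⌋ = $40,305. Book value $60,458.
Year 2: ⌊$60,458 × 200%/5⌋ = $24,183. Book value $36,275.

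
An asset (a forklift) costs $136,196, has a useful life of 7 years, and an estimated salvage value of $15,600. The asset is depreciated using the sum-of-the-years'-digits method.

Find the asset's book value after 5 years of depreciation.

Depreciable base = $136,196 − $15,600 = $120,596.
Sum of the years' digits = 7+6+5+4+3+2+1 = 28.
Year 1: $120,596 × 7/28 = $30,149. Book value $106,047.
Year 2: $120,596 × 6/28 = $25,842. Book value $80,205.
Year 3: $120,596 × 5/28 = $21,535. Book value $58,670.
Year 4: $120,596 × 4/28 = $17,228. Book value $41,442.
Year 5: $120,596 × 3/28 = $12,921. Book value $28,521.

$28,521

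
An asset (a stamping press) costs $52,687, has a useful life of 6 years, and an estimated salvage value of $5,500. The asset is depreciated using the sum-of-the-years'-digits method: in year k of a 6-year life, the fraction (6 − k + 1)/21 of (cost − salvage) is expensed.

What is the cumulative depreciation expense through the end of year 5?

Depreciable base = $52,687 − $5,500 = $47,187.
Sum of the years' digits = 6+5+4+3+2+1 = 21.
Year 1: $47,187 × 6/21 = $13,482. Book value $39,205.
Year 2: $47,187 × 5/21 = $11,235. Book value $27,970.
Year 3: $47,187 × 4/21 = $8,988. Book value $18,982.
Year 4: $47,187 × 3/21 = $6,741. Book value $12,241.
Year 5: $47,187 × 2/21 = $4,494. Book value $7,747.
Accumulated through year 5 = $52,687 − $7,747 = $44,940.

$44,940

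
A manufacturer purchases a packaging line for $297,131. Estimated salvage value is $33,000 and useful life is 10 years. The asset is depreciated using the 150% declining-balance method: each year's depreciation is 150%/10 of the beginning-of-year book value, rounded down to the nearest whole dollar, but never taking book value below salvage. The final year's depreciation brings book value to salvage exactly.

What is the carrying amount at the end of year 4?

Depreciable base = $297,131 − $33,000 = $264,131.
Year 1: ⌊$297,131 × 150%/10⌋ = $44,569. Book value $252,562.
Year 2: ⌊$252,562 × 150%/10⌋ = $37,884. Book value $214,678.
Year 3: ⌊$214,678 × 150%/10⌋ = $32,201. Book value $182,477.
Year 4: ⌊$182,477 × 150%/10⌋ = $27,371. Book value $155,106.

$155,106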